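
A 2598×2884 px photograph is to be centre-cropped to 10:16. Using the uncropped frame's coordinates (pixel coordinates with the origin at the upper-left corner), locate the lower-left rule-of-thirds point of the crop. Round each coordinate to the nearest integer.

2598/2884 > 10/16, so the 10:16 crop keeps the full height 2884 and trims width to 2884 × 10/16 = 1802.50 px.
Left offset = (2598 − 1802.50)/2 = 397.75 px; top offset = 0.
Lower-left is one-third across and two-thirds down within the crop:
x = 397.75 + 1 × 1802.50/3 ≈ 999; y = 0.00 + 2 × 2884.00/3 ≈ 1923.

x = 999 px, y = 1923 px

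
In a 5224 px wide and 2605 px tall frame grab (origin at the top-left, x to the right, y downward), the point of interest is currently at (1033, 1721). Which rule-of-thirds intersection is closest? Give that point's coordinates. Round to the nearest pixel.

Third lines: x ∈ {1741, 3483}, y ∈ {868, 1737}.
1033 is closer to x = 1741; 1721 is closer to y = 1737.
So the nearest intersection is the lower-left power point.

(1741, 1737)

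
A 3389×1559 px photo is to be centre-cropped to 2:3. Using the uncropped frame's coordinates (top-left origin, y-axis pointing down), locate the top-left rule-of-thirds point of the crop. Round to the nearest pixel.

3389/1559 > 2/3, so the 2:3 crop keeps the full height 1559 and trims width to 1559 × 2/3 = 1039.33 px.
Left offset = (3389 − 1039.33)/2 = 1174.83 px; top offset = 0.
Top-left is one-third across and one-third down within the crop:
x = 1174.83 + 1 × 1039.33/3 ≈ 1521; y = 0.00 + 1 × 1559.00/3 ≈ 520.

(1521, 520)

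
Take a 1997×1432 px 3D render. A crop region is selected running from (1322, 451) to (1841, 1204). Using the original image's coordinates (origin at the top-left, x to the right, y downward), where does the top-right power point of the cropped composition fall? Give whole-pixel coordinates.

(1668, 702)

Crop width = 1841 − 1322 = 519 px; one third is 173.00 px.
Crop height = 1204 − 451 = 753 px; one third is 251.00 px.
The top-right point is two-thirds across and one-third down within the crop:
x = 1322 + 2 × 173.00 ≈ 1668; y = 451 + 1 × 251.00 ≈ 702.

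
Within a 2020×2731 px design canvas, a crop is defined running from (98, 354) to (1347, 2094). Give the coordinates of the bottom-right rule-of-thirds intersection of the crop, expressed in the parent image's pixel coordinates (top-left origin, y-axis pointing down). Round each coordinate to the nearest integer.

Crop width = 1347 − 98 = 1249 px; one third is 416.33 px.
Crop height = 2094 − 354 = 1740 px; one third is 580.00 px.
The bottom-right point is two-thirds across and two-thirds down within the crop:
x = 98 + 2 × 416.33 ≈ 931; y = 354 + 2 × 580.00 ≈ 1514.

x = 931 px, y = 1514 px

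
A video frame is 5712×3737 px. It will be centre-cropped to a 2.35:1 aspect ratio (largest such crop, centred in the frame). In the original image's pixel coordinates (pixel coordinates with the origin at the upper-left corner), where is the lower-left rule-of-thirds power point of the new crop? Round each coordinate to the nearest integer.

5712/3737 < 2.35/1, so the 2.35:1 crop keeps the full width 5712 and trims height to 5712 × 1/2.35 = 2430.64 px.
Top offset = (3737 − 2430.64)/2 = 653.18 px; left offset = 0.
Lower-left is one-third across and two-thirds down within the crop:
x = 0.00 + 1 × 5712.00/3 ≈ 1904; y = 653.18 + 2 × 2430.64/3 ≈ 2274.

x = 1904 px, y = 2274 px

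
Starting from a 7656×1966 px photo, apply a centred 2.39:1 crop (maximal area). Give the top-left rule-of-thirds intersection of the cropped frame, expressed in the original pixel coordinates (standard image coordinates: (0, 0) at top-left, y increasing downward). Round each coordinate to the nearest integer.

x = 3045 px, y = 655 px

7656/1966 > 2.39/1, so the 2.39:1 crop keeps the full height 1966 and trims width to 1966 × 2.39/1 = 4698.74 px.
Left offset = (7656 − 4698.74)/2 = 1478.63 px; top offset = 0.
Top-left is one-third across and one-third down within the crop:
x = 1478.63 + 1 × 4698.74/3 ≈ 3045; y = 0.00 + 1 × 1966.00/3 ≈ 655.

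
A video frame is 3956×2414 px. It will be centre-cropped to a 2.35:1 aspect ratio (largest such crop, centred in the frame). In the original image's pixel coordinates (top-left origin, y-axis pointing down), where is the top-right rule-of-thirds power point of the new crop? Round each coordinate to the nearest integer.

x = 2637 px, y = 926 px

3956/2414 < 2.35/1, so the 2.35:1 crop keeps the full width 3956 and trims height to 3956 × 1/2.35 = 1683.40 px.
Top offset = (2414 − 1683.40)/2 = 365.30 px; left offset = 0.
Top-right is two-thirds across and one-third down within the crop:
x = 0.00 + 2 × 3956.00/3 ≈ 2637; y = 365.30 + 1 × 1683.40/3 ≈ 926.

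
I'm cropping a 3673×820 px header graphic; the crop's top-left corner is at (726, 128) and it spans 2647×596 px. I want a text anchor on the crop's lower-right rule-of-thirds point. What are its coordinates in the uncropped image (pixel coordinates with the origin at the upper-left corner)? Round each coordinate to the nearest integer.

One third of the crop width 2647 is 882.33 px.
One third of the crop height 596 is 198.67 px.
The lower-right point is two-thirds across and two-thirds down within the crop:
x = 726 + 2 × 882.33 ≈ 2491; y = 128 + 2 × 198.67 ≈ 525.

x = 2491 px, y = 525 px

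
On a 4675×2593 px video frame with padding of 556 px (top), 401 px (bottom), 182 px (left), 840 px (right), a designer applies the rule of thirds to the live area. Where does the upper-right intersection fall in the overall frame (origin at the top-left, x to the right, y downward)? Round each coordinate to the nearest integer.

(2617, 1101)

Content width = 4675 − 182 − 840 = 3653 px; content height = 2593 − 556 − 401 = 1636 px.
Upper-right is two-thirds across and one-third down within the live area.
x = 182 + 2 × 3653/3 = 182 + 2435.33 ≈ 2617
y = 556 + 1 × 1636/3 = 556 + 545.33 ≈ 1101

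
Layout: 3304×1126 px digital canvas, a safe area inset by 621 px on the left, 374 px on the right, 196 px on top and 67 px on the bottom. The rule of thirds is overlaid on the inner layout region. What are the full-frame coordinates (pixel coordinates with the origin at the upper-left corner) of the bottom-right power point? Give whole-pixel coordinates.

(2160, 771)

Content width = 3304 − 621 − 374 = 2309 px; content height = 1126 − 196 − 67 = 863 px.
Bottom-right is two-thirds across and two-thirds down within the inner layout region.
x = 621 + 2 × 2309/3 = 621 + 1539.33 ≈ 2160
y = 196 + 2 × 863/3 = 196 + 575.33 ≈ 771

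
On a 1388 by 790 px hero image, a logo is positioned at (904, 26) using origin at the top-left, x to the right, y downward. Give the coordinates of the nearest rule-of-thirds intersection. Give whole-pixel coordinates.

Third lines: x ∈ {463, 925}, y ∈ {263, 527}.
904 is closer to x = 925; 26 is closer to y = 263.
So the nearest intersection is the upper-right power point.

(925, 263)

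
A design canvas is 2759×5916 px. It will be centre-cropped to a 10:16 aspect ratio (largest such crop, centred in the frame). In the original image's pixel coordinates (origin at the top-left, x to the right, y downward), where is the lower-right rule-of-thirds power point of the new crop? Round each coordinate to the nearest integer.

x = 1839 px, y = 3694 px

2759/5916 < 10/16, so the 10:16 crop keeps the full width 2759 and trims height to 2759 × 16/10 = 4414.40 px.
Top offset = (5916 − 4414.40)/2 = 750.80 px; left offset = 0.
Lower-right is two-thirds across and two-thirds down within the crop:
x = 0.00 + 2 × 2759.00/3 ≈ 1839; y = 750.80 + 2 × 4414.40/3 ≈ 3694.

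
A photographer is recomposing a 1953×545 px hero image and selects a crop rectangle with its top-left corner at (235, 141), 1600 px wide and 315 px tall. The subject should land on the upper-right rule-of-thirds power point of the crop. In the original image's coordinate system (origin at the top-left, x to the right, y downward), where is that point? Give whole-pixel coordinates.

(1302, 246)

One third of the crop width 1600 is 533.33 px.
One third of the crop height 315 is 105.00 px.
The upper-right point is two-thirds across and one-third down within the crop:
x = 235 + 2 × 533.33 ≈ 1302; y = 141 + 1 × 105.00 ≈ 246.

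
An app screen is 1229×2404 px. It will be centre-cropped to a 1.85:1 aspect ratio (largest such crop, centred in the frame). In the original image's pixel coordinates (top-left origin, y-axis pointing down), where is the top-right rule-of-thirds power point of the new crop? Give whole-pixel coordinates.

x = 819 px, y = 1091 px

1229/2404 < 1.85/1, so the 1.85:1 crop keeps the full width 1229 and trims height to 1229 × 1/1.85 = 664.32 px.
Top offset = (2404 − 664.32)/2 = 869.84 px; left offset = 0.
Top-right is two-thirds across and one-third down within the crop:
x = 0.00 + 2 × 1229.00/3 ≈ 819; y = 869.84 + 1 × 664.32/3 ≈ 1091.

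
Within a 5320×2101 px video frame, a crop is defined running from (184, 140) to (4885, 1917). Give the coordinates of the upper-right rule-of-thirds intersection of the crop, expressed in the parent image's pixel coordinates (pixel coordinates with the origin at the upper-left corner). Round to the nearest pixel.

(3318, 732)

Crop width = 4885 − 184 = 4701 px; one third is 1567.00 px.
Crop height = 1917 − 140 = 1777 px; one third is 592.33 px.
The upper-right point is two-thirds across and one-third down within the crop:
x = 184 + 2 × 1567.00 ≈ 3318; y = 140 + 1 × 592.33 ≈ 732.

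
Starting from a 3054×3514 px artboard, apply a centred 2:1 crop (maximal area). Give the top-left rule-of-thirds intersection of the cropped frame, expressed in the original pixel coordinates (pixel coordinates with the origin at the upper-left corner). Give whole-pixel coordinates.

3054/3514 < 2/1, so the 2:1 crop keeps the full width 3054 and trims height to 3054 × 1/2 = 1527.00 px.
Top offset = (3514 − 1527.00)/2 = 993.50 px; left offset = 0.
Top-left is one-third across and one-third down within the crop:
x = 0.00 + 1 × 3054.00/3 ≈ 1018; y = 993.50 + 1 × 1527.00/3 ≈ 1503.

x = 1018 px, y = 1503 px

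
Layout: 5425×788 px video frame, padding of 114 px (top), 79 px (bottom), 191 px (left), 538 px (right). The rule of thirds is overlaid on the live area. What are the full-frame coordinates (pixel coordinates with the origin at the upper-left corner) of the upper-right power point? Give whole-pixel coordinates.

(3322, 312)

Content width = 5425 − 191 − 538 = 4696 px; content height = 788 − 114 − 79 = 595 px.
Upper-right is two-thirds across and one-third down within the live area.
x = 191 + 2 × 4696/3 = 191 + 3130.67 ≈ 3322
y = 114 + 1 × 595/3 = 114 + 198.33 ≈ 312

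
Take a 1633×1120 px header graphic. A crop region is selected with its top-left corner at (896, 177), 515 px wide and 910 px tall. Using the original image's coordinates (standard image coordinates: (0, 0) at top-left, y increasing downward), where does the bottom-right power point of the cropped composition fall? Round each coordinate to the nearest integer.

(1239, 784)

One third of the crop width 515 is 171.67 px.
One third of the crop height 910 is 303.33 px.
The bottom-right point is two-thirds across and two-thirds down within the crop:
x = 896 + 2 × 171.67 ≈ 1239; y = 177 + 2 × 303.33 ≈ 784.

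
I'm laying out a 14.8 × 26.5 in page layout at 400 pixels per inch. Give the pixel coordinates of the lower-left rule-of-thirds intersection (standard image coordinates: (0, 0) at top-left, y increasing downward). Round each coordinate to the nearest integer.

(1973, 7067)

In pixels the canvas is 14.8 × 400 = 5920 wide and 26.5 × 400 = 10600 tall.
The lower-left point is one-third across and two-thirds down:
x = 1 × 5920/3 ≈ 1973; y = 2 × 10600/3 ≈ 7067.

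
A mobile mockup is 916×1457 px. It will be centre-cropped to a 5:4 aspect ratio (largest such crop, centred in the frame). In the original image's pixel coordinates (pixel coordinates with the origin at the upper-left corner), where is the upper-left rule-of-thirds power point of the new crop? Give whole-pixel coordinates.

916/1457 < 5/4, so the 5:4 crop keeps the full width 916 and trims height to 916 × 4/5 = 732.80 px.
Top offset = (1457 − 732.80)/2 = 362.10 px; left offset = 0.
Upper-left is one-third across and one-third down within the crop:
x = 0.00 + 1 × 916.00/3 ≈ 305; y = 362.10 + 1 × 732.80/3 ≈ 606.

x = 305 px, y = 606 px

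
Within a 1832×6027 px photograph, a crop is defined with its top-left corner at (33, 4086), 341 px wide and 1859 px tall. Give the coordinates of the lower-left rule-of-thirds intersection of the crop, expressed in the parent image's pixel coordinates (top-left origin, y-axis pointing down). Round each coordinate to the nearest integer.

One third of the crop width 341 is 113.67 px.
One third of the crop height 1859 is 619.67 px.
The lower-left point is one-third across and two-thirds down within the crop:
x = 33 + 1 × 113.67 ≈ 147; y = 4086 + 2 × 619.67 ≈ 5325.

x = 147 px, y = 5325 px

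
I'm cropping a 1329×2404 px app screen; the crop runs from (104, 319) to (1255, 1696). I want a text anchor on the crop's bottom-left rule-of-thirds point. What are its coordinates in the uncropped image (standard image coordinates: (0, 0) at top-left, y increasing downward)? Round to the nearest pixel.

Crop width = 1255 − 104 = 1151 px; one third is 383.67 px.
Crop height = 1696 − 319 = 1377 px; one third is 459.00 px.
The bottom-left point is one-third across and two-thirds down within the crop:
x = 104 + 1 × 383.67 ≈ 488; y = 319 + 2 × 459.00 ≈ 1237.

(488, 1237)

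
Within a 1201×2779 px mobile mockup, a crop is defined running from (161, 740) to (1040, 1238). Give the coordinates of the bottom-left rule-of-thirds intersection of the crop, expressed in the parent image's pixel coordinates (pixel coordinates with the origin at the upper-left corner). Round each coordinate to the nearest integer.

(454, 1072)

Crop width = 1040 − 161 = 879 px; one third is 293.00 px.
Crop height = 1238 − 740 = 498 px; one third is 166.00 px.
The bottom-left point is one-third across and two-thirds down within the crop:
x = 161 + 1 × 293.00 ≈ 454; y = 740 + 2 × 166.00 ≈ 1072.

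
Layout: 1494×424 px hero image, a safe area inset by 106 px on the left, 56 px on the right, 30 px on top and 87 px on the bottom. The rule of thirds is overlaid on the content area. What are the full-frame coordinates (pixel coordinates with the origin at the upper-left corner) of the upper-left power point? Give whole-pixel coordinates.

Content width = 1494 − 106 − 56 = 1332 px; content height = 424 − 30 − 87 = 307 px.
Upper-left is one-third across and one-third down within the content area.
x = 106 + 1 × 1332/3 = 106 + 444.00 ≈ 550
y = 30 + 1 × 307/3 = 30 + 102.33 ≈ 132

(550, 132)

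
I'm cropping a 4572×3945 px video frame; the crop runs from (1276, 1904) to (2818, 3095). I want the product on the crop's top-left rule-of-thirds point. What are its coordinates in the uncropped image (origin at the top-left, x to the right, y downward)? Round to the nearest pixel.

x = 1790 px, y = 2301 px

Crop width = 2818 − 1276 = 1542 px; one third is 514.00 px.
Crop height = 3095 − 1904 = 1191 px; one third is 397.00 px.
The top-left point is one-third across and one-third down within the crop:
x = 1276 + 1 × 514.00 ≈ 1790; y = 1904 + 1 × 397.00 ≈ 2301.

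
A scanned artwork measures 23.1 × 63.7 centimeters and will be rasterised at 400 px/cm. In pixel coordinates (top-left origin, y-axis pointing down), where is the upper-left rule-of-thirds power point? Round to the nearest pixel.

In pixels the canvas is 23.1 × 400 = 9240 wide and 63.7 × 400 = 25480 tall.
The upper-left point is one-third across and one-third down:
x = 1 × 9240/3 ≈ 3080; y = 1 × 25480/3 ≈ 8493.

x = 3080 px, y = 8493 px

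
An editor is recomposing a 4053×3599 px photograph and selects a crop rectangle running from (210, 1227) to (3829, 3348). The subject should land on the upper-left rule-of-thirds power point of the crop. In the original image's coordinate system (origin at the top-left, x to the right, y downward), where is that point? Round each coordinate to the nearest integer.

Crop width = 3829 − 210 = 3619 px; one third is 1206.33 px.
Crop height = 3348 − 1227 = 2121 px; one third is 707.00 px.
The upper-left point is one-third across and one-third down within the crop:
x = 210 + 1 × 1206.33 ≈ 1416; y = 1227 + 1 × 707.00 ≈ 1934.

(1416, 1934)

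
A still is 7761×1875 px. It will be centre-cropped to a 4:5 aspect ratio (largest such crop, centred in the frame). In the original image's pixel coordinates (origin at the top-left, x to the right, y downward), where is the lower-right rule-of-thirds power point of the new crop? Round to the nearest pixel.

(4131, 1250)

7761/1875 > 4/5, so the 4:5 crop keeps the full height 1875 and trims width to 1875 × 4/5 = 1500.00 px.
Left offset = (7761 − 1500.00)/2 = 3130.50 px; top offset = 0.
Lower-right is two-thirds across and two-thirds down within the crop:
x = 3130.50 + 2 × 1500.00/3 ≈ 4131; y = 0.00 + 2 × 1875.00/3 ≈ 1250.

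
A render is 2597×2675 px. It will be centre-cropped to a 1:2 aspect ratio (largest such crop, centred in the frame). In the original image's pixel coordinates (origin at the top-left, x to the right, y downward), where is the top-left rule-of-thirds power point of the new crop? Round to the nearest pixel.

x = 1076 px, y = 892 px

2597/2675 > 1/2, so the 1:2 crop keeps the full height 2675 and trims width to 2675 × 1/2 = 1337.50 px.
Left offset = (2597 − 1337.50)/2 = 629.75 px; top offset = 0.
Top-left is one-third across and one-third down within the crop:
x = 629.75 + 1 × 1337.50/3 ≈ 1076; y = 0.00 + 1 × 2675.00/3 ≈ 892.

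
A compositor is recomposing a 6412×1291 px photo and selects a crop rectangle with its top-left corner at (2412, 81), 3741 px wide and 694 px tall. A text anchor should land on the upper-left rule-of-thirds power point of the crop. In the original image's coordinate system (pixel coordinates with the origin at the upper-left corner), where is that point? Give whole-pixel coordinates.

x = 3659 px, y = 312 px

One third of the crop width 3741 is 1247.00 px.
One third of the crop height 694 is 231.33 px.
The upper-left point is one-third across and one-third down within the crop:
x = 2412 + 1 × 1247.00 ≈ 3659; y = 81 + 1 × 231.33 ≈ 312.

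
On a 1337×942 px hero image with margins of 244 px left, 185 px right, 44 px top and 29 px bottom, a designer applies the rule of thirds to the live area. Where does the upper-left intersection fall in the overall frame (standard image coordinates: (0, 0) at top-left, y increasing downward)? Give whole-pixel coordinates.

Content width = 1337 − 244 − 185 = 908 px; content height = 942 − 44 − 29 = 869 px.
Upper-left is one-third across and one-third down within the live area.
x = 244 + 1 × 908/3 = 244 + 302.67 ≈ 547
y = 44 + 1 × 869/3 = 44 + 289.67 ≈ 334

x = 547 px, y = 334 px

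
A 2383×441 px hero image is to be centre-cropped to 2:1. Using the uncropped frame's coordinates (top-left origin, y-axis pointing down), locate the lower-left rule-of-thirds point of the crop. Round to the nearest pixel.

2383/441 > 2/1, so the 2:1 crop keeps the full height 441 and trims width to 441 × 2/1 = 882.00 px.
Left offset = (2383 − 882.00)/2 = 750.50 px; top offset = 0.
Lower-left is one-third across and two-thirds down within the crop:
x = 750.50 + 1 × 882.00/3 ≈ 1045; y = 0.00 + 2 × 441.00/3 ≈ 294.

x = 1045 px, y = 294 px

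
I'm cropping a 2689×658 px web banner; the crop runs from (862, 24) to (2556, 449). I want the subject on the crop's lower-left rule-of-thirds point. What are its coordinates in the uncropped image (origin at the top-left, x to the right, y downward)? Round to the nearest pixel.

x = 1427 px, y = 307 px

Crop width = 2556 − 862 = 1694 px; one third is 564.67 px.
Crop height = 449 − 24 = 425 px; one third is 141.67 px.
The lower-left point is one-third across and two-thirds down within the crop:
x = 862 + 1 × 564.67 ≈ 1427; y = 24 + 2 × 141.67 ≈ 307.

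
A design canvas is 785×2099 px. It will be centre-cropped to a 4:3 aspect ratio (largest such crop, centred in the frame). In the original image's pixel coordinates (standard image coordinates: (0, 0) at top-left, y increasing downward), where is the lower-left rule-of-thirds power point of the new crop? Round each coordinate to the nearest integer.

785/2099 < 4/3, so the 4:3 crop keeps the full width 785 and trims height to 785 × 3/4 = 588.75 px.
Top offset = (2099 − 588.75)/2 = 755.12 px; left offset = 0.
Lower-left is one-third across and two-thirds down within the crop:
x = 0.00 + 1 × 785.00/3 ≈ 262; y = 755.12 + 2 × 588.75/3 ≈ 1148.

(262, 1148)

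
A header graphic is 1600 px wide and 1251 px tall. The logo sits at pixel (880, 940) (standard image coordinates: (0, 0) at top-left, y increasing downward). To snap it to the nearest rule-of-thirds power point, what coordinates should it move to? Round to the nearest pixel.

x = 1067 px, y = 834 px

Third lines: x ∈ {533, 1067}, y ∈ {417, 834}.
880 is closer to x = 1067; 940 is closer to y = 834.
So the nearest intersection is the lower-right power point.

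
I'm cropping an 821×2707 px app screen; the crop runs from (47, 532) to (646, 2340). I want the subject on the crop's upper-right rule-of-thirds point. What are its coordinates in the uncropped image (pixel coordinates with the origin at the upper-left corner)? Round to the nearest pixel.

x = 446 px, y = 1135 px

Crop width = 646 − 47 = 599 px; one third is 199.67 px.
Crop height = 2340 − 532 = 1808 px; one third is 602.67 px.
The upper-right point is two-thirds across and one-third down within the crop:
x = 47 + 2 × 199.67 ≈ 446; y = 532 + 1 × 602.67 ≈ 1135.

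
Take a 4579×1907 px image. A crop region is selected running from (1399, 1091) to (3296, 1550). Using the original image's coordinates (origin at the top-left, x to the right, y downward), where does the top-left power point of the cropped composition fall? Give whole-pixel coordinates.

Crop width = 3296 − 1399 = 1897 px; one third is 632.33 px.
Crop height = 1550 − 1091 = 459 px; one third is 153.00 px.
The top-left point is one-third across and one-third down within the crop:
x = 1399 + 1 × 632.33 ≈ 2031; y = 1091 + 1 × 153.00 ≈ 1244.

x = 2031 px, y = 1244 px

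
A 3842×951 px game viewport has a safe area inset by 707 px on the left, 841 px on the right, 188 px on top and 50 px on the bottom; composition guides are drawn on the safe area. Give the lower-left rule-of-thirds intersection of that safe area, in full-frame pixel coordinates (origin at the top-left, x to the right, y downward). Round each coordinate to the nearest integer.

x = 1472 px, y = 663 px

Content width = 3842 − 707 − 841 = 2294 px; content height = 951 − 188 − 50 = 713 px.
Lower-left is one-third across and two-thirds down within the safe area.
x = 707 + 1 × 2294/3 = 707 + 764.67 ≈ 1472
y = 188 + 2 × 713/3 = 188 + 475.33 ≈ 663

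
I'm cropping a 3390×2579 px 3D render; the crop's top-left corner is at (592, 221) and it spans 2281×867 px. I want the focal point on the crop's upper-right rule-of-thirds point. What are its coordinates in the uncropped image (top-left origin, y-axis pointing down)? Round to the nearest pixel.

(2113, 510)

One third of the crop width 2281 is 760.33 px.
One third of the crop height 867 is 289.00 px.
The upper-right point is two-thirds across and one-third down within the crop:
x = 592 + 2 × 760.33 ≈ 2113; y = 221 + 1 × 289.00 ≈ 510.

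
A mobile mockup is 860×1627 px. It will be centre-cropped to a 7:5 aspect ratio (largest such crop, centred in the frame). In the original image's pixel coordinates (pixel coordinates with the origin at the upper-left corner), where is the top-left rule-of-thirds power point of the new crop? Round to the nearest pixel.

860/1627 < 7/5, so the 7:5 crop keeps the full width 860 and trims height to 860 × 5/7 = 614.29 px.
Top offset = (1627 − 614.29)/2 = 506.36 px; left offset = 0.
Top-left is one-third across and one-third down within the crop:
x = 0.00 + 1 × 860.00/3 ≈ 287; y = 506.36 + 1 × 614.29/3 ≈ 711.

(287, 711)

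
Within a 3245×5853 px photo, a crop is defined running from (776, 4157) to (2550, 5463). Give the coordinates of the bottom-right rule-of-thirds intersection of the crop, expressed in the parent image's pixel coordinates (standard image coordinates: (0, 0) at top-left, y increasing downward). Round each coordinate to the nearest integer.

Crop width = 2550 − 776 = 1774 px; one third is 591.33 px.
Crop height = 5463 − 4157 = 1306 px; one third is 435.33 px.
The bottom-right point is two-thirds across and two-thirds down within the crop:
x = 776 + 2 × 591.33 ≈ 1959; y = 4157 + 2 × 435.33 ≈ 5028.

x = 1959 px, y = 5028 px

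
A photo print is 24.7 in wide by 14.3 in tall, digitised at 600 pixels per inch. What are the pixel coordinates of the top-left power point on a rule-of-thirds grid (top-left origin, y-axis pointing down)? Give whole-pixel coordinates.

In pixels the canvas is 24.7 × 600 = 14820 wide and 14.3 × 600 = 8580 tall.
The top-left point is one-third across and one-third down:
x = 1 × 14820/3 ≈ 4940; y = 1 × 8580/3 ≈ 2860.

x = 4940 px, y = 2860 px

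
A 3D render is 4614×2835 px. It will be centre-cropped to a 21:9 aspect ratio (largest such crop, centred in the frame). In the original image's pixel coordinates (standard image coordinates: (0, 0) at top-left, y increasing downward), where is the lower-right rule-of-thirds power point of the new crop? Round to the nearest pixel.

4614/2835 < 21/9, so the 21:9 crop keeps the full width 4614 and trims height to 4614 × 9/21 = 1977.43 px.
Top offset = (2835 − 1977.43)/2 = 428.79 px; left offset = 0.
Lower-right is two-thirds across and two-thirds down within the crop:
x = 0.00 + 2 × 4614.00/3 ≈ 3076; y = 428.79 + 2 × 1977.43/3 ≈ 1747.

(3076, 1747)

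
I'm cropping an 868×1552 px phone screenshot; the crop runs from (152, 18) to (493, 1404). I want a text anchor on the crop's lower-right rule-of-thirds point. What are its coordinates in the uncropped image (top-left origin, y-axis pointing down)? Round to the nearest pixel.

(379, 942)

Crop width = 493 − 152 = 341 px; one third is 113.67 px.
Crop height = 1404 − 18 = 1386 px; one third is 462.00 px.
The lower-right point is two-thirds across and two-thirds down within the crop:
x = 152 + 2 × 113.67 ≈ 379; y = 18 + 2 × 462.00 ≈ 942.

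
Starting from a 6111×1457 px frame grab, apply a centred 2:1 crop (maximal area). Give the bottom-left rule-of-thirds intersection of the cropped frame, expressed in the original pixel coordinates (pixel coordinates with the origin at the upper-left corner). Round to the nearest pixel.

6111/1457 > 2/1, so the 2:1 crop keeps the full height 1457 and trims width to 1457 × 2/1 = 2914.00 px.
Left offset = (6111 − 2914.00)/2 = 1598.50 px; top offset = 0.
Bottom-left is one-third across and two-thirds down within the crop:
x = 1598.50 + 1 × 2914.00/3 ≈ 2570; y = 0.00 + 2 × 1457.00/3 ≈ 971.

x = 2570 px, y = 971 px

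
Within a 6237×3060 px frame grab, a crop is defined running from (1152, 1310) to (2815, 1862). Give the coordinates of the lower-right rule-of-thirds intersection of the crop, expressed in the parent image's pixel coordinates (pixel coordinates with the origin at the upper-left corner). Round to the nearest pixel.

Crop width = 2815 − 1152 = 1663 px; one third is 554.33 px.
Crop height = 1862 − 1310 = 552 px; one third is 184.00 px.
The lower-right point is two-thirds across and two-thirds down within the crop:
x = 1152 + 2 × 554.33 ≈ 2261; y = 1310 + 2 × 184.00 ≈ 1678.

x = 2261 px, y = 1678 px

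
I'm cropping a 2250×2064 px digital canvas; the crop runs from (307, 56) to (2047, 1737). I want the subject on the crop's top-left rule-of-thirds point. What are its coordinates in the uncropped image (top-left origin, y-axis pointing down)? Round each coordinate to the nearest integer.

x = 887 px, y = 616 px

Crop width = 2047 − 307 = 1740 px; one third is 580.00 px.
Crop height = 1737 − 56 = 1681 px; one third is 560.33 px.
The top-left point is one-third across and one-third down within the crop:
x = 307 + 1 × 580.00 ≈ 887; y = 56 + 1 × 560.33 ≈ 616.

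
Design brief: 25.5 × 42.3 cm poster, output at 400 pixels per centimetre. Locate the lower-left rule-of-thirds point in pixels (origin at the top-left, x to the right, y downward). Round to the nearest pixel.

(3400, 11280)

In pixels the canvas is 25.5 × 400 = 10200 wide and 42.3 × 400 = 16920 tall.
The lower-left point is one-third across and two-thirds down:
x = 1 × 10200/3 ≈ 3400; y = 2 × 16920/3 ≈ 11280.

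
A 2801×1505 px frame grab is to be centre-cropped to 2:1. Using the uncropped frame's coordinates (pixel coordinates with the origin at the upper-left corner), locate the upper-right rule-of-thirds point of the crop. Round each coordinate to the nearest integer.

2801/1505 < 2/1, so the 2:1 crop keeps the full width 2801 and trims height to 2801 × 1/2 = 1400.50 px.
Top offset = (1505 − 1400.50)/2 = 52.25 px; left offset = 0.
Upper-right is two-thirds across and one-third down within the crop:
x = 0.00 + 2 × 2801.00/3 ≈ 1867; y = 52.25 + 1 × 1400.50/3 ≈ 519.

x = 1867 px, y = 519 px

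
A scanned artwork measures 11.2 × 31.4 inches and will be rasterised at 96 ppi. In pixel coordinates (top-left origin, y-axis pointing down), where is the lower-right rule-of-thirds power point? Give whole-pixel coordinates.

In pixels the canvas is 11.2 × 96 = 1075.2 wide and 31.4 × 96 = 3014.4 tall.
The lower-right point is two-thirds across and two-thirds down:
x = 2 × 1075.2/3 ≈ 717; y = 2 × 3014.4/3 ≈ 2010.

(717, 2010)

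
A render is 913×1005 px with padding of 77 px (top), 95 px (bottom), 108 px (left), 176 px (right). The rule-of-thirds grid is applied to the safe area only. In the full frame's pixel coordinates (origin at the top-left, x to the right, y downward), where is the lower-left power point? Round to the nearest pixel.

Content width = 913 − 108 − 176 = 629 px; content height = 1005 − 77 − 95 = 833 px.
Lower-left is one-third across and two-thirds down within the safe area.
x = 108 + 1 × 629/3 = 108 + 209.67 ≈ 318
y = 77 + 2 × 833/3 = 77 + 555.33 ≈ 632

(318, 632)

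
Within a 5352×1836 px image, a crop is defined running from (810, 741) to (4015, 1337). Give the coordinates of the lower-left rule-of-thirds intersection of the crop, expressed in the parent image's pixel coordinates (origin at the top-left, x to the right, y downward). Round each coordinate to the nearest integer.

(1878, 1138)

Crop width = 4015 − 810 = 3205 px; one third is 1068.33 px.
Crop height = 1337 − 741 = 596 px; one third is 198.67 px.
The lower-left point is one-third across and two-thirds down within the crop:
x = 810 + 1 × 1068.33 ≈ 1878; y = 741 + 2 × 198.67 ≈ 1138.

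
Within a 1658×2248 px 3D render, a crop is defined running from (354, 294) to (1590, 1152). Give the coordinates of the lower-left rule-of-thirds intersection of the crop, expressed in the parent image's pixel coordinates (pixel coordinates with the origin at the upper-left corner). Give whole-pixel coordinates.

Crop width = 1590 − 354 = 1236 px; one third is 412.00 px.
Crop height = 1152 − 294 = 858 px; one third is 286.00 px.
The lower-left point is one-third across and two-thirds down within the crop:
x = 354 + 1 × 412.00 ≈ 766; y = 294 + 2 × 286.00 ≈ 866.

x = 766 px, y = 866 px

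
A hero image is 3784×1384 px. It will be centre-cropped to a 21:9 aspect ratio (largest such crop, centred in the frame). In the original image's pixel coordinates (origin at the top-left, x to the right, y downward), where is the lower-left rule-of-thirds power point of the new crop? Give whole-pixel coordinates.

3784/1384 > 21/9, so the 21:9 crop keeps the full height 1384 and trims width to 1384 × 21/9 = 3229.33 px.
Left offset = (3784 − 3229.33)/2 = 277.33 px; top offset = 0.
Lower-left is one-third across and two-thirds down within the crop:
x = 277.33 + 1 × 3229.33/3 ≈ 1354; y = 0.00 + 2 × 1384.00/3 ≈ 923.

(1354, 923)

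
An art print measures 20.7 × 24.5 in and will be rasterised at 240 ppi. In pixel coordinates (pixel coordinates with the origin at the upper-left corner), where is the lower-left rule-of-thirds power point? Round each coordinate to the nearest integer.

x = 1656 px, y = 3920 px

In pixels the canvas is 20.7 × 240 = 4968 wide and 24.5 × 240 = 5880 tall.
The lower-left point is one-third across and two-thirds down:
x = 1 × 4968/3 ≈ 1656; y = 2 × 5880/3 ≈ 3920.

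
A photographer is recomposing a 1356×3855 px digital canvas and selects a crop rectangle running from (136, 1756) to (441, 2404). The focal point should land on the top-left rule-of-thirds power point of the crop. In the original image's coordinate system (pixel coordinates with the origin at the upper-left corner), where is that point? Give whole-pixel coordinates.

Crop width = 441 − 136 = 305 px; one third is 101.67 px.
Crop height = 2404 − 1756 = 648 px; one third is 216.00 px.
The top-left point is one-third across and one-third down within the crop:
x = 136 + 1 × 101.67 ≈ 238; y = 1756 + 1 × 216.00 ≈ 1972.

(238, 1972)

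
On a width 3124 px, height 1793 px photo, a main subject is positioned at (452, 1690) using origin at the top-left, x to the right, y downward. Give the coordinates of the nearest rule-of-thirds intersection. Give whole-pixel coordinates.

x = 1041 px, y = 1195 px

Third lines: x ∈ {1041, 2083}, y ∈ {598, 1195}.
452 is closer to x = 1041; 1690 is closer to y = 1195.
So the nearest intersection is the lower-left power point.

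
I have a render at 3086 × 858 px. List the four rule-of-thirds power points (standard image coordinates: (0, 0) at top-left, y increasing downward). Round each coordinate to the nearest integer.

(1029, 286), (2057, 286), (1029, 572), (2057, 572)

One third of 3086 is 1028.67; one third of 858 is 286.
Vertical third lines at x = 1029 and x = 2057; horizontal third lines at y = 286 and y = 572.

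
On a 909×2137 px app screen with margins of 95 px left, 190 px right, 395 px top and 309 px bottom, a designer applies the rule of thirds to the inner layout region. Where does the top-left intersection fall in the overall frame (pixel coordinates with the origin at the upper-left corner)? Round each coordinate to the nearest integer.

x = 303 px, y = 873 px

Content width = 909 − 95 − 190 = 624 px; content height = 2137 − 395 − 309 = 1433 px.
Top-left is one-third across and one-third down within the inner layout region.
x = 95 + 1 × 624/3 = 95 + 208.00 ≈ 303
y = 395 + 1 × 1433/3 = 395 + 477.67 ≈ 873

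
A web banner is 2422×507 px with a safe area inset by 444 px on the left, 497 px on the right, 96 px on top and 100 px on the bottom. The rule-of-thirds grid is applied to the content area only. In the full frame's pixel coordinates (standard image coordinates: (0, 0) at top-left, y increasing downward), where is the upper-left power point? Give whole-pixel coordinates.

(938, 200)

Content width = 2422 − 444 − 497 = 1481 px; content height = 507 − 96 − 100 = 311 px.
Upper-left is one-third across and one-third down within the content area.
x = 444 + 1 × 1481/3 = 444 + 493.67 ≈ 938
y = 96 + 1 × 311/3 = 96 + 103.67 ≈ 200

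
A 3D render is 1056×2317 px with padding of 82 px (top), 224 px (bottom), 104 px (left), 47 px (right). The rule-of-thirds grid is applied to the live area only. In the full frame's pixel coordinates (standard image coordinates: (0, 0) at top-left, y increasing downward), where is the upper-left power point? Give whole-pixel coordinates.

(406, 752)

Content width = 1056 − 104 − 47 = 905 px; content height = 2317 − 82 − 224 = 2011 px.
Upper-left is one-third across and one-third down within the live area.
x = 104 + 1 × 905/3 = 104 + 301.67 ≈ 406
y = 82 + 1 × 2011/3 = 82 + 670.33 ≈ 752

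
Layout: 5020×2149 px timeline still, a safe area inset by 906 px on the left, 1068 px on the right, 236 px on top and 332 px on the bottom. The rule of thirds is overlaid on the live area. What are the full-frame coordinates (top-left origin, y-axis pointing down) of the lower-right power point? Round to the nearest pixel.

(2937, 1290)

Content width = 5020 − 906 − 1068 = 3046 px; content height = 2149 − 236 − 332 = 1581 px.
Lower-right is two-thirds across and two-thirds down within the live area.
x = 906 + 2 × 3046/3 = 906 + 2030.67 ≈ 2937
y = 236 + 2 × 1581/3 = 236 + 1054.00 ≈ 1290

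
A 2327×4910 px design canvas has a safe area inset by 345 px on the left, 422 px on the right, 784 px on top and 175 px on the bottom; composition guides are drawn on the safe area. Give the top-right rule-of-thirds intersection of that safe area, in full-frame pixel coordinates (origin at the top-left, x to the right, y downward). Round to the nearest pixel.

Content width = 2327 − 345 − 422 = 1560 px; content height = 4910 − 784 − 175 = 3951 px.
Top-right is two-thirds across and one-third down within the safe area.
x = 345 + 2 × 1560/3 = 345 + 1040.00 ≈ 1385
y = 784 + 1 × 3951/3 = 784 + 1317.00 ≈ 2101

(1385, 2101)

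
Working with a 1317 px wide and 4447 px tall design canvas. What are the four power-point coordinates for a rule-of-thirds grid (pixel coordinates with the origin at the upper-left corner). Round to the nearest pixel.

One third of 1317 is 439; one third of 4447 is 1482.33.
Vertical third lines at x = 439 and x = 878; horizontal third lines at y = 1482 and y = 2965.

(439, 1482), (878, 1482), (439, 2965), (878, 2965)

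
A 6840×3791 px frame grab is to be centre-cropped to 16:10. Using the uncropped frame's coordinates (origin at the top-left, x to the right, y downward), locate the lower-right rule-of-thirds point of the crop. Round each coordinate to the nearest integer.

x = 4431 px, y = 2527 px

6840/3791 > 16/10, so the 16:10 crop keeps the full height 3791 and trims width to 3791 × 16/10 = 6065.60 px.
Left offset = (6840 − 6065.60)/2 = 387.20 px; top offset = 0.
Lower-right is two-thirds across and two-thirds down within the crop:
x = 387.20 + 2 × 6065.60/3 ≈ 4431; y = 0.00 + 2 × 3791.00/3 ≈ 2527.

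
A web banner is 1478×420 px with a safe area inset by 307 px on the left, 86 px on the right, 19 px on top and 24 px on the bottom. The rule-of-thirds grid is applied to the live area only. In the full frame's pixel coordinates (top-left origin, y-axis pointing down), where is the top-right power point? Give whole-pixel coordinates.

(1030, 145)

Content width = 1478 − 307 − 86 = 1085 px; content height = 420 − 19 − 24 = 377 px.
Top-right is two-thirds across and one-third down within the live area.
x = 307 + 2 × 1085/3 = 307 + 723.33 ≈ 1030
y = 19 + 1 × 377/3 = 19 + 125.67 ≈ 145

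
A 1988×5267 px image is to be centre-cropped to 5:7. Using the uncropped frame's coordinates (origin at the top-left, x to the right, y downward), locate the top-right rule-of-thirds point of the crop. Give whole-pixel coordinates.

1988/5267 < 5/7, so the 5:7 crop keeps the full width 1988 and trims height to 1988 × 7/5 = 2783.20 px.
Top offset = (5267 − 2783.20)/2 = 1241.90 px; left offset = 0.
Top-right is two-thirds across and one-third down within the crop:
x = 0.00 + 2 × 1988.00/3 ≈ 1325; y = 1241.90 + 1 × 2783.20/3 ≈ 2170.

x = 1325 px, y = 2170 px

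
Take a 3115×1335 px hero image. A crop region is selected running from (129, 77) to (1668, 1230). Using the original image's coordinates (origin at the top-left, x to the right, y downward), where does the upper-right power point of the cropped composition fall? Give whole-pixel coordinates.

x = 1155 px, y = 461 px

Crop width = 1668 − 129 = 1539 px; one third is 513.00 px.
Crop height = 1230 − 77 = 1153 px; one third is 384.33 px.
The upper-right point is two-thirds across and one-third down within the crop:
x = 129 + 2 × 513.00 ≈ 1155; y = 77 + 1 × 384.33 ≈ 461.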